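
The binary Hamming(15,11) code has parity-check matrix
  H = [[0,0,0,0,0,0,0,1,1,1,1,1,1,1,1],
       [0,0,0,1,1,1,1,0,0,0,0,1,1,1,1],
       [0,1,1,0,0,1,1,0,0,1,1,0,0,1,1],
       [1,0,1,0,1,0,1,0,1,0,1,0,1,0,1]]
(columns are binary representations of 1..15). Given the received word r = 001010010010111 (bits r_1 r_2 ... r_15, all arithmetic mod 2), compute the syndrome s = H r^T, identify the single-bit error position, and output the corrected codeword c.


s = (1, 0, 0, 1)^T, error position = 9, corrected codeword c = 001010011010111

Compute s = H r^T mod 2 one row at a time:
  s_1 = 1 + 0 + 0 + 1 + 0 + 1 + 1 + 1 = 5 ≡ 1 (mod 2).
  s_2 = 0 + 1 + 0 + 0 + 0 + 1 + 1 + 1 = 4 ≡ 0 (mod 2).
  s_3 = 0 + 1 + 0 + 0 + 0 + 1 + 1 + 1 = 4 ≡ 0 (mod 2).
  s_4 = 0 + 1 + 1 + 0 + 0 + 1 + 1 + 1 = 5 ≡ 1 (mod 2).
s = (1, 0, 0, 1)^T — this equals column 9 of H (binary 1001), so error is at position 9.
Correct: flip bit 9 of r = 001010010010111 to get c = 001010011010111.


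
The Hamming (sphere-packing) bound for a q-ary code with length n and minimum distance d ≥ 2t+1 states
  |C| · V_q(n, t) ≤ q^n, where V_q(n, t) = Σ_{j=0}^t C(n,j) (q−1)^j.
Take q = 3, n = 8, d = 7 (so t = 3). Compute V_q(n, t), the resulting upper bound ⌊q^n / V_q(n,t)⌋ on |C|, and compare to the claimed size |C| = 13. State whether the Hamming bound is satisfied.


V_q(n, t) = 577, q^n = 6561, Hamming bound = 11, |C| = 13 > bound (violated).

Step 1: Compute V_q(n, t) = Σ_{j=0}^3 C(n, j) (q−1)^j.
  j = 0: C(8,0)·(2)^0 = 1·1 = 1.
  j = 1: C(8,1)·(2)^1 = 8·2 = 16.
  j = 2: C(8,2)·(2)^2 = 28·4 = 112.
  j = 3: C(8,3)·(2)^3 = 56·8 = 448.
  V_q(n, t) = 1 + 16 + 112 + 448 = 577.
Step 2: q^n = 3^8 = 6561.
Step 3: Hamming bound ⌊q^n / V_q(n,t)⌋ = ⌊6561/577⌋ = 11.
Step 4: Compare |C| = 13 to 11: violated.
The claimed |C| lies above the Hamming bound, so no 3-ary code of length 8 with d ≥ 7 can have 13 codewords.


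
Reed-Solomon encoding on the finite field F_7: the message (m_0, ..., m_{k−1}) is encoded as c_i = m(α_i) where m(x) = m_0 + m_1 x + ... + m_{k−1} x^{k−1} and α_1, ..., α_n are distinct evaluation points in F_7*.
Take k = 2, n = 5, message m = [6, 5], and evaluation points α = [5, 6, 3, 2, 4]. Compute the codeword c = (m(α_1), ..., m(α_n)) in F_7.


c = [3, 1, 0, 2, 5]

Message polynomial: m(x) = 6 + 5·x (mod 7).
For each evaluation point α_i, compute m(α_i) mod 7:
  α_1 = 5: Horner steps 5 → 3, so m(5) = 3.
  α_2 = 6: Horner steps 5 → 1, so m(6) = 1.
  α_3 = 3: Horner steps 5 → 0, so m(3) = 0.
  α_4 = 2: Horner steps 5 → 2, so m(2) = 2.
  α_5 = 4: Horner steps 5 → 5, so m(4) = 5.
Codeword c = [3, 1, 0, 2, 5] ∈ F_7^5.


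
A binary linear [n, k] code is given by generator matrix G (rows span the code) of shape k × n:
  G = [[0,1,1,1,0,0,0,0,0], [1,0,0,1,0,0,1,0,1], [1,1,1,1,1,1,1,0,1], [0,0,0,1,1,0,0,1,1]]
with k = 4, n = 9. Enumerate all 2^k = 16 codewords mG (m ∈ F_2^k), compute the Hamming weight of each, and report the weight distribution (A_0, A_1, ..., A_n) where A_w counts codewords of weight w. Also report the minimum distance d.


Weight distribution: A_0 = 1, A_3 = 3, A_4 = 4, A_5 = 4, A_6 = 2, A_7 = 1, A_8 = 1. Minimum distance d = 3.

Enumerate all 2^4 = 16 messages m ∈ F_2^4.
For each, compute codeword c = mG in F_2^9, then tally its weight.
  m = 0000 → c = 000000000, weight = 0.
  m = 1000 → c = 011100000, weight = 3.
  m = 0100 → c = 100100101, weight = 4.
  m = 1100 → c = 111000101, weight = 5.
  m = 0010 → c = 111111101, weight = 8.
  m = 1010 → c = 100011101, weight = 5.
  m = 0110 → c = 011011000, weight = 4.
  m = 1110 → c = 000111000, weight = 3.
  m = 0001 → c = 000110011, weight = 4.
  m = 1001 → c = 011010011, weight = 5.
  m = 0101 → c = 100010110, weight = 4.
  m = 1101 → c = 111110110, weight = 7.
  m = 0011 → c = 111001110, weight = 6.
  m = 1011 → c = 100101110, weight = 5.
  m = 0111 → c = 011101011, weight = 6.
  m = 1111 → c = 000001011, weight = 3.
Tally weights:
  weight 0: 1 codewords.
  weight 3: 3 codewords.
  weight 4: 4 codewords.
  weight 5: 4 codewords.
  weight 6: 2 codewords.
  weight 7: 1 codewords.
  weight 8: 1 codewords.
Minimum distance d = smallest w > 0 with A_w > 0 = 3.
Sanity: Σ A_w = 16 = 2^4 = 16 ✓.


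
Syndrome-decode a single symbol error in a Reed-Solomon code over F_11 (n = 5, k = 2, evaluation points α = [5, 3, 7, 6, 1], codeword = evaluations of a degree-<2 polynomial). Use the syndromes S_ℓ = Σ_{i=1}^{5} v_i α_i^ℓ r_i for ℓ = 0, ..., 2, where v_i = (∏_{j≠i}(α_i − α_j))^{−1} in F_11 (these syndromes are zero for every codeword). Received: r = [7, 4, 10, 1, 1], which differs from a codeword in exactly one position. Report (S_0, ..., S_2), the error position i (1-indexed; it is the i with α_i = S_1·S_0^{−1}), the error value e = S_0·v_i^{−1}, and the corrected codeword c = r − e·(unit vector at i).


S = (6, 3, 7), error at position 4, error magnitude e = 9, c = [7, 4, 10, 3, 1].

Step 1: column multipliers v_i = (∏_{j≠i}(α_i − α_j))^{−1} mod 11.
  i = 1 (α = 5): (5−3)(5−7)(5−6)(5−1) = 2·(−2)·(−1)·4 = 16 ≡ 5, so v_1 = 5^{−1} = 9 (mod 11).
  i = 2 (α = 3): (3−5)(3−7)(3−6)(3−1) = (−2)·(−4)·(−3)·2 = −48 ≡ 7, so v_2 = 7^{−1} = 8 (mod 11).
  i = 3 (α = 7): (7−5)(7−3)(7−6)(7−1) = 2·4·1·6 = 48 ≡ 4, so v_3 = 4^{−1} = 3 (mod 11).
  i = 4 (α = 6): (6−5)(6−3)(6−7)(6−1) = 1·3·(−1)·5 = −15 ≡ 7, so v_4 = 7^{−1} = 8 (mod 11).
  i = 5 (α = 1): (1−5)(1−3)(1−7)(1−6) = (−4)·(−2)·(−6)·(−5) = 240 ≡ 9, so v_5 = 9^{−1} = 5 (mod 11).
  v = [9, 8, 3, 8, 5].
Step 2: syndromes of r = [7, 4, 10, 1, 1] (all sums mod 11).
  S_0 = Σ v_i r_i = 9·7 + 8·4 + 3·10 + 8·1 + 5·1 = 138 ≡ 6.
  S_1 = Σ v_i α_i r_i = 9·5·7 + 8·3·4 + 3·7·10 + 8·6·1 + 5·1·1 = 674 ≡ 3.
  α_i^2 mod 11 = [3, 9, 5, 3, 1].
  S_2 = Σ v_i α_i^2 r_i = 9·3·7 + 8·9·4 + 3·5·10 + 8·3·1 + 5·1·1 = 656 ≡ 7.
  S = (6, 3, 7) ≠ 0, so r is not a codeword (an error is present).
Step 3: locate the error. For a single error e at position i, S_ℓ = v_i·e·α_i^ℓ, so α_err = S_1/S_0.
  S_0^{−1} = 6^{−1} = 2 (mod 11), so α_err = 3·2 = 6 ≡ 6 = α_4. Error position i = 4.
  Consistency check: S_2/S_1 = 7·4 = 28 ≡ 6 = α_err ✓ (single-error assumption holds).
Step 4: error magnitude e = S_0/v_4 = S_0·∏_{j≠4}(α_4 − α_j) = 6·7 = 42 ≡ 9 (mod 11).
Step 5: correct position 4: c_4 = r_4 − e = 1 − 9 ≡ 3 (mod 11). Hence c = [7, 4, 10, 3, 1].
  Check: interpolating c through the α_i gives m(x) = 5 + 7·x (degree < 2) with m(α_i) = c_i for every i, so c is indeed a codeword.


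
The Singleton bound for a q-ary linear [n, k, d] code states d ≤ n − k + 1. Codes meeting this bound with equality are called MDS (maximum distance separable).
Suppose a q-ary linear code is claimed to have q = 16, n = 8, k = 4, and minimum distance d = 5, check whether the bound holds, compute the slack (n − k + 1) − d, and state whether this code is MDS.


Singleton RHS = n − k + 1 = 5, slack = 0, bound satisfied, MDS.

Singleton bound: d ≤ n − k + 1.
Here n = 8, k = 4, so n − k + 1 = 5.
Given d = 5, check d ≤ 5: YES.
Slack = (n − k + 1) − d = 0.
The code is MDS (slack = 0).
Description: the claimed parameters are [8, 4, 5]_16; such a code would be MDS (meets Singleton bound).


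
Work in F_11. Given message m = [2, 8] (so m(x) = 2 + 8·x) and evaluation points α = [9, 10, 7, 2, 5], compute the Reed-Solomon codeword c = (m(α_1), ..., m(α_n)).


c = [8, 5, 3, 7, 9]

Message polynomial: m(x) = 2 + 8·x (mod 11).
For each evaluation point α_i, compute m(α_i) mod 11:
  α_1 = 9: Horner steps 8 → 8, so m(9) = 8.
  α_2 = 10: Horner steps 8 → 5, so m(10) = 5.
  α_3 = 7: Horner steps 8 → 3, so m(7) = 3.
  α_4 = 2: Horner steps 8 → 7, so m(2) = 7.
  α_5 = 5: Horner steps 8 → 9, so m(5) = 9.
Codeword c = [8, 5, 3, 7, 9] ∈ F_11^5.


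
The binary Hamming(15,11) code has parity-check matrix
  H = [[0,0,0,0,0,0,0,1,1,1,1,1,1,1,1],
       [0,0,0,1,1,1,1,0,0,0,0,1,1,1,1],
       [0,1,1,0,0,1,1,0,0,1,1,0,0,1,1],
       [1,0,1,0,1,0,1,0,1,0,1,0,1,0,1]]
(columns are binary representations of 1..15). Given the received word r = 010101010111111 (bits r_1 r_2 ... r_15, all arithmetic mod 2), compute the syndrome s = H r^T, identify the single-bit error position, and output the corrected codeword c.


s = (1, 0, 0, 1)^T, error position = 9, corrected codeword c = 010101011111111

Compute s = H r^T mod 2 one row at a time:
  s_1 = 1 + 0 + 1 + 1 + 1 + 1 + 1 + 1 = 7 ≡ 1 (mod 2).
  s_2 = 1 + 0 + 1 + 0 + 1 + 1 + 1 + 1 = 6 ≡ 0 (mod 2).
  s_3 = 1 + 0 + 1 + 0 + 1 + 1 + 1 + 1 = 6 ≡ 0 (mod 2).
  s_4 = 0 + 0 + 0 + 0 + 0 + 1 + 1 + 1 = 3 ≡ 1 (mod 2).
s = (1, 0, 0, 1)^T — this equals column 9 of H (binary 1001), so error is at position 9.
Correct: flip bit 9 of r = 010101010111111 to get c = 010101011111111.


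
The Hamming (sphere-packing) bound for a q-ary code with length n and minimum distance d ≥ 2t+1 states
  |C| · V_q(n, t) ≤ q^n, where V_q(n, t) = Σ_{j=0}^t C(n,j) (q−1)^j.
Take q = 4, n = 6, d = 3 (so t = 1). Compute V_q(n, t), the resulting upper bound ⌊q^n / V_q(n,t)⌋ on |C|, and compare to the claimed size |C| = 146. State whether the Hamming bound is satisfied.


V_q(n, t) = 19, q^n = 4096, Hamming bound = 215, |C| = 146 ≤ bound (satisfied).

Step 1: Compute V_q(n, t) = Σ_{j=0}^1 C(n, j) (q−1)^j.
  j = 0: C(6,0)·(3)^0 = 1·1 = 1.
  j = 1: C(6,1)·(3)^1 = 6·3 = 18.
  V_q(n, t) = 1 + 18 = 19.
Step 2: q^n = 4^6 = 4096.
Step 3: Hamming bound ⌊q^n / V_q(n,t)⌋ = ⌊4096/19⌋ = 215.
Step 4: Compare |C| = 146 to 215: satisfied.
The claimed |C| lies below the Hamming bound.


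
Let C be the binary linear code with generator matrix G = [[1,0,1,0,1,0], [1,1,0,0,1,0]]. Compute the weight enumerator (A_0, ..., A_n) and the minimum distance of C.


Weight distribution: A_0 = 1, A_2 = 1, A_3 = 2. Minimum distance d = 2.

Enumerate all 2^2 = 4 messages m ∈ F_2^2.
For each, compute codeword c = mG in F_2^6, then tally its weight.
  m = 00 → c = 000000, weight = 0.
  m = 10 → c = 101010, weight = 3.
  m = 01 → c = 110010, weight = 3.
  m = 11 → c = 011000, weight = 2.
Tally weights:
  weight 0: 1 codewords.
  weight 2: 1 codewords.
  weight 3: 2 codewords.
Minimum distance d = smallest w > 0 with A_w > 0 = 2.
Sanity: Σ A_w = 4 = 2^2 = 4 ✓.


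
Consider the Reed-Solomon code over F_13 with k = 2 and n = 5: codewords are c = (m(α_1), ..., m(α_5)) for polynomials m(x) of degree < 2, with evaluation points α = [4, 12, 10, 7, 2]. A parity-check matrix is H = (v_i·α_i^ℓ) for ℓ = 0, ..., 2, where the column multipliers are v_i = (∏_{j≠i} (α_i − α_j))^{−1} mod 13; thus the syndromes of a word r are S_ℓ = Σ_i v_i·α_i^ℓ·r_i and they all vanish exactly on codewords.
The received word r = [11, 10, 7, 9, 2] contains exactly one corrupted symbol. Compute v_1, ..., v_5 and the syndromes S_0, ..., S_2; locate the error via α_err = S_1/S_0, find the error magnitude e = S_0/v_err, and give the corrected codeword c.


S = (1, 2, 4), error at position 5, error magnitude e = 7, c = [11, 10, 7, 9, 8].

Step 1: column multipliers v_i = (∏_{j≠i}(α_i − α_j))^{−1} mod 13.
  i = 1 (α = 4): (4−12)(4−10)(4−7)(4−2) = (−8)·(−6)·(−3)·2 = −288 ≡ 11, so v_1 = 11^{−1} = 6 (mod 13).
  i = 2 (α = 12): (12−4)(12−10)(12−7)(12−2) = 8·2·5·10 = 800 ≡ 7, so v_2 = 7^{−1} = 2 (mod 13).
  i = 3 (α = 10): (10−4)(10−12)(10−7)(10−2) = 6·(−2)·3·8 = −288 ≡ 11, so v_3 = 11^{−1} = 6 (mod 13).
  i = 4 (α = 7): (7−4)(7−12)(7−10)(7−2) = 3·(−5)·(−3)·5 = 225 ≡ 4, so v_4 = 4^{−1} = 10 (mod 13).
  i = 5 (α = 2): (2−4)(2−12)(2−10)(2−7) = (−2)·(−10)·(−8)·(−5) = 800 ≡ 7, so v_5 = 7^{−1} = 2 (mod 13).
  v = [6, 2, 6, 10, 2].
Step 2: syndromes of r = [11, 10, 7, 9, 2] (all sums mod 13).
  S_0 = Σ v_i r_i = 6·11 + 2·10 + 6·7 + 10·9 + 2·2 = 222 ≡ 1.
  S_1 = Σ v_i α_i r_i = 6·4·11 + 2·12·10 + 6·10·7 + 10·7·9 + 2·2·2 = 1562 ≡ 2.
  α_i^2 mod 13 = [3, 1, 9, 10, 4].
  S_2 = Σ v_i α_i^2 r_i = 6·3·11 + 2·1·10 + 6·9·7 + 10·10·9 + 2·4·2 = 1512 ≡ 4.
  S = (1, 2, 4) ≠ 0, so r is not a codeword (an error is present).
Step 3: locate the error. For a single error e at position i, S_ℓ = v_i·e·α_i^ℓ, so α_err = S_1/S_0.
  S_0^{−1} = 1^{−1} = 1 (mod 13), so α_err = 2·1 = 2 ≡ 2 = α_5. Error position i = 5.
  Consistency check: S_2/S_1 = 4·7 = 28 ≡ 2 = α_err ✓ (single-error assumption holds).
Step 4: error magnitude e = S_0/v_5 = S_0·∏_{j≠5}(α_5 − α_j) = 1·7 = 7 ≡ 7 (mod 13).
Step 5: correct position 5: c_5 = r_5 − e = 2 − 7 ≡ 8 (mod 13). Hence c = [11, 10, 7, 9, 8].
  Check: interpolating c through the α_i gives m(x) = 5 + 8·x (degree < 2) with m(α_i) = c_i for every i, so c is indeed a codeword.


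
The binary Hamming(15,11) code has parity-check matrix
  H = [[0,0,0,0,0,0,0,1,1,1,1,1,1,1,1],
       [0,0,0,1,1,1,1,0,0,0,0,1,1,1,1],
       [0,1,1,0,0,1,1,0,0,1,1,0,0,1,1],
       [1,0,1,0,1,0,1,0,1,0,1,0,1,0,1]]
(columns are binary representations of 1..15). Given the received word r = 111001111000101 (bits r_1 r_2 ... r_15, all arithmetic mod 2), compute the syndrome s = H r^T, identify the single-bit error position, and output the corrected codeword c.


s = (0, 0, 1, 0)^T, error position = 2, corrected codeword c = 101001111000101

Compute s = H r^T mod 2 one row at a time:
  s_1 = 1 + 1 + 0 + 0 + 0 + 1 + 0 + 1 = 4 ≡ 0 (mod 2).
  s_2 = 0 + 0 + 1 + 1 + 0 + 1 + 0 + 1 = 4 ≡ 0 (mod 2).
  s_3 = 1 + 1 + 1 + 1 + 0 + 0 + 0 + 1 = 5 ≡ 1 (mod 2).
  s_4 = 1 + 1 + 0 + 1 + 1 + 0 + 1 + 1 = 6 ≡ 0 (mod 2).
s = (0, 0, 1, 0)^T — this equals column 2 of H (binary 0010), so error is at position 2.
Correct: flip bit 2 of r = 111001111000101 to get c = 101001111000101.


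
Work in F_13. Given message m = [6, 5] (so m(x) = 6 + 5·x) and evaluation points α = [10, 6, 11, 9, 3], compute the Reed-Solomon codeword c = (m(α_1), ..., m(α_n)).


c = [4, 10, 9, 12, 8]

Message polynomial: m(x) = 6 + 5·x (mod 13).
For each evaluation point α_i, compute m(α_i) mod 13:
  α_1 = 10: Horner steps 5 → 4, so m(10) = 4.
  α_2 = 6: Horner steps 5 → 10, so m(6) = 10.
  α_3 = 11: Horner steps 5 → 9, so m(11) = 9.
  α_4 = 9: Horner steps 5 → 12, so m(9) = 12.
  α_5 = 3: Horner steps 5 → 8, so m(3) = 8.
Codeword c = [4, 10, 9, 12, 8] ∈ F_13^5.


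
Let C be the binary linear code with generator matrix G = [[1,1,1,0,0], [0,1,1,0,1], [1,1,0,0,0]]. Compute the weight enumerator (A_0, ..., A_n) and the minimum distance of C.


Weight distribution: A_0 = 1, A_1 = 1, A_2 = 3, A_3 = 3. Minimum distance d = 1.

Enumerate all 2^3 = 8 messages m ∈ F_2^3.
For each, compute codeword c = mG in F_2^5, then tally its weight.
  m = 000 → c = 00000, weight = 0.
  m = 100 → c = 11100, weight = 3.
  m = 010 → c = 01101, weight = 3.
  m = 110 → c = 10001, weight = 2.
  m = 001 → c = 11000, weight = 2.
  m = 101 → c = 00100, weight = 1.
  m = 011 → c = 10101, weight = 3.
  m = 111 → c = 01001, weight = 2.
Tally weights:
  weight 0: 1 codewords.
  weight 1: 1 codewords.
  weight 2: 3 codewords.
  weight 3: 3 codewords.
Minimum distance d = smallest w > 0 with A_w > 0 = 1.
Sanity: Σ A_w = 8 = 2^3 = 8 ✓.


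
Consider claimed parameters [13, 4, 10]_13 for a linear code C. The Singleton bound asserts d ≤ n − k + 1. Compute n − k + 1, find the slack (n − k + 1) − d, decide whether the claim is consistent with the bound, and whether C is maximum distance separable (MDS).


Singleton RHS = n − k + 1 = 10, slack = 0, bound satisfied, MDS.

Singleton bound: d ≤ n − k + 1.
Here n = 13, k = 4, so n − k + 1 = 10.
Given d = 10, check d ≤ 10: YES.
Slack = (n − k + 1) − d = 0.
The code is MDS (slack = 0).
Description: the claimed parameters are [13, 4, 10]_13; such a code would be MDS (meets Singleton bound).


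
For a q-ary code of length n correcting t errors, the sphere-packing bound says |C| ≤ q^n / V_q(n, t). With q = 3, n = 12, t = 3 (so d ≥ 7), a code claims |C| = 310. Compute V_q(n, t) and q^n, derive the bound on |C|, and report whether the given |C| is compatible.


V_q(n, t) = 2049, q^n = 531441, Hamming bound = 259, |C| = 310 > bound (violated).

Step 1: Compute V_q(n, t) = Σ_{j=0}^3 C(n, j) (q−1)^j.
  j = 0: C(12,0)·(2)^0 = 1·1 = 1.
  j = 1: C(12,1)·(2)^1 = 12·2 = 24.
  j = 2: C(12,2)·(2)^2 = 66·4 = 264.
  j = 3: C(12,3)·(2)^3 = 220·8 = 1760.
  V_q(n, t) = 1 + 24 + 264 + 1760 = 2049.
Step 2: q^n = 3^12 = 531441.
Step 3: Hamming bound ⌊q^n / V_q(n,t)⌋ = ⌊531441/2049⌋ = 259.
Step 4: Compare |C| = 310 to 259: violated.
The claimed |C| lies above the Hamming bound, so no 3-ary code of length 12 with d ≥ 7 can have 310 codewords.


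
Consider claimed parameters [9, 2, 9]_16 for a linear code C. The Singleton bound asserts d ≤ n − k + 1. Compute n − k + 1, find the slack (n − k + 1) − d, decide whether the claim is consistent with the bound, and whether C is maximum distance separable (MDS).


Singleton RHS = n − k + 1 = 8, slack = -1, bound violated (no such code; not MDS).

Singleton bound: d ≤ n − k + 1.
Here n = 9, k = 2, so n − k + 1 = 8.
Given d = 9, check d ≤ 8: NO.
Slack = (n − k + 1) − d = -1.
The slack is negative: d = 9 exceeds n − k + 1 = 8 by 1, so the Singleton bound is violated and no linear [9, 2, 9]_16 code can exist. In particular it is not MDS (MDS requires d = n − k + 1 exactly).
Description: the claimed parameters are [9, 2, 9]_16; such a code would be impossible (violates the Singleton bound).


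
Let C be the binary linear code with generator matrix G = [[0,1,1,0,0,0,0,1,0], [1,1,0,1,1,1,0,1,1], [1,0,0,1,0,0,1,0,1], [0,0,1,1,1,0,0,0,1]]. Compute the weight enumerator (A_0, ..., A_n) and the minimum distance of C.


Weight distribution: A_0 = 1, A_2 = 1, A_3 = 1, A_4 = 5, A_5 = 4, A_6 = 1, A_7 = 3. Minimum distance d = 2.

Enumerate all 2^4 = 16 messages m ∈ F_2^4.
For each, compute codeword c = mG in F_2^9, then tally its weight.
  m = 0000 → c = 000000000, weight = 0.
  m = 1000 → c = 011000010, weight = 3.
  m = 0100 → c = 110111011, weight = 7.
  m = 1100 → c = 101111001, weight = 6.
  m = 0010 → c = 100100101, weight = 4.
  m = 1010 → c = 111100111, weight = 7.
  m = 0110 → c = 010011110, weight = 5.
  m = 1110 → c = 001011100, weight = 4.
  m = 0001 → c = 001110001, weight = 4.
  m = 1001 → c = 010110011, weight = 5.
  m = 0101 → c = 111001010, weight = 5.
  m = 1101 → c = 100001000, weight = 2.
  m = 0011 → c = 101010100, weight = 4.
  m = 1011 → c = 110010110, weight = 5.
  m = 0111 → c = 011101111, weight = 7.
  m = 1111 → c = 000101101, weight = 4.
Tally weights:
  weight 0: 1 codewords.
  weight 2: 1 codewords.
  weight 3: 1 codewords.
  weight 4: 5 codewords.
  weight 5: 4 codewords.
  weight 6: 1 codewords.
  weight 7: 3 codewords.
Minimum distance d = smallest w > 0 with A_w > 0 = 2.
Sanity: Σ A_w = 16 = 2^4 = 16 ✓.


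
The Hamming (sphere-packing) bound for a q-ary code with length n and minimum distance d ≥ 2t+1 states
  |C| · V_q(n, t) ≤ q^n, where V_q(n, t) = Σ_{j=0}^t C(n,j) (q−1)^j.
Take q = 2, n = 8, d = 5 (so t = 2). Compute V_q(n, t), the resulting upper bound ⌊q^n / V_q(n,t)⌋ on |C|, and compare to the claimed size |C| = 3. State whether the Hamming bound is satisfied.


V_q(n, t) = 37, q^n = 256, Hamming bound = 6, |C| = 3 ≤ bound (satisfied).

Step 1: Compute V_q(n, t) = Σ_{j=0}^2 C(n, j) (q−1)^j.
  j = 0: C(8,0)·(1)^0 = 1·1 = 1.
  j = 1: C(8,1)·(1)^1 = 8·1 = 8.
  j = 2: C(8,2)·(1)^2 = 28·1 = 28.
  V_q(n, t) = 1 + 8 + 28 = 37.
Step 2: q^n = 2^8 = 256.
Step 3: Hamming bound ⌊q^n / V_q(n,t)⌋ = ⌊256/37⌋ = 6.
Step 4: Compare |C| = 3 to 6: satisfied.
The claimed |C| lies below the Hamming bound.


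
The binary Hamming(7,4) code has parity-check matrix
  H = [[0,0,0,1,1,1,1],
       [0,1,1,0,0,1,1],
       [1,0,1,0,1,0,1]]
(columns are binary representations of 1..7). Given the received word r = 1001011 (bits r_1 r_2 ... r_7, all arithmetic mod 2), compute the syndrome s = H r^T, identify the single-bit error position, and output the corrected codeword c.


s = (1, 0, 0)^T, error position = 4, corrected codeword c = 1000011

Compute s = H r^T mod 2 one row at a time:
  s_1 = 1 + 0 + 1 + 1 = 3 ≡ 1 (mod 2).
  s_2 = 0 + 0 + 1 + 1 = 2 ≡ 0 (mod 2).
  s_3 = 1 + 0 + 0 + 1 = 2 ≡ 0 (mod 2).
s = (1, 0, 0)^T — this equals column 4 of H (binary 100), so error is at position 4.
Correct: flip bit 4 of r = 1001011 to get c = 1000011.


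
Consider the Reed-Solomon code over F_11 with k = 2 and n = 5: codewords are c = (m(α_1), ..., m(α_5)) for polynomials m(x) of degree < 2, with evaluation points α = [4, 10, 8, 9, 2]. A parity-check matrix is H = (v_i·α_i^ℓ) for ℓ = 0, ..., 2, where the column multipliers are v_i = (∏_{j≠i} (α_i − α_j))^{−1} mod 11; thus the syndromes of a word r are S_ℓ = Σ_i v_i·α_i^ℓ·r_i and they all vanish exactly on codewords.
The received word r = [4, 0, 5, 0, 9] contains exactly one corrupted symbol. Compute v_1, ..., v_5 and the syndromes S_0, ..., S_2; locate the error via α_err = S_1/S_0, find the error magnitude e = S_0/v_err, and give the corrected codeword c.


S = (4, 3, 5), error at position 4, error magnitude e = 3, c = [4, 0, 5, 8, 9].

Step 1: column multipliers v_i = (∏_{j≠i}(α_i − α_j))^{−1} mod 11.
  i = 1 (α = 4): (4−10)(4−8)(4−9)(4−2) = (−6)·(−4)·(−5)·2 = −240 ≡ 2, so v_1 = 2^{−1} = 6 (mod 11).
  i = 2 (α = 10): (10−4)(10−8)(10−9)(10−2) = 6·2·1·8 = 96 ≡ 8, so v_2 = 8^{−1} = 7 (mod 11).
  i = 3 (α = 8): (8−4)(8−10)(8−9)(8−2) = 4·(−2)·(−1)·6 = 48 ≡ 4, so v_3 = 4^{−1} = 3 (mod 11).
  i = 4 (α = 9): (9−4)(9−10)(9−8)(9−2) = 5·(−1)·1·7 = −35 ≡ 9, so v_4 = 9^{−1} = 5 (mod 11).
  i = 5 (α = 2): (2−4)(2−10)(2−8)(2−9) = (−2)·(−8)·(−6)·(−7) = 672 ≡ 1, so v_5 = 1^{−1} = 1 (mod 11).
  v = [6, 7, 3, 5, 1].
Step 2: syndromes of r = [4, 0, 5, 0, 9] (all sums mod 11).
  S_0 = Σ v_i r_i = 6·4 + 7·0 + 3·5 + 5·0 + 1·9 = 48 ≡ 4.
  S_1 = Σ v_i α_i r_i = 6·4·4 + 7·10·0 + 3·8·5 + 5·9·0 + 1·2·9 = 234 ≡ 3.
  α_i^2 mod 11 = [5, 1, 9, 4, 4].
  S_2 = Σ v_i α_i^2 r_i = 6·5·4 + 7·1·0 + 3·9·5 + 5·4·0 + 1·4·9 = 291 ≡ 5.
  S = (4, 3, 5) ≠ 0, so r is not a codeword (an error is present).
Step 3: locate the error. For a single error e at position i, S_ℓ = v_i·e·α_i^ℓ, so α_err = S_1/S_0.
  S_0^{−1} = 4^{−1} = 3 (mod 11), so α_err = 3·3 = 9 ≡ 9 = α_4. Error position i = 4.
  Consistency check: S_2/S_1 = 5·4 = 20 ≡ 9 = α_err ✓ (single-error assumption holds).
Step 4: error magnitude e = S_0/v_4 = S_0·∏_{j≠4}(α_4 − α_j) = 4·9 = 36 ≡ 3 (mod 11).
Step 5: correct position 4: c_4 = r_4 − e = 0 − 3 ≡ 8 (mod 11). Hence c = [4, 0, 5, 8, 9].
  Check: interpolating c through the α_i gives m(x) = 3 + 3·x (degree < 2) with m(α_i) = c_i for every i, so c is indeed a codeword.


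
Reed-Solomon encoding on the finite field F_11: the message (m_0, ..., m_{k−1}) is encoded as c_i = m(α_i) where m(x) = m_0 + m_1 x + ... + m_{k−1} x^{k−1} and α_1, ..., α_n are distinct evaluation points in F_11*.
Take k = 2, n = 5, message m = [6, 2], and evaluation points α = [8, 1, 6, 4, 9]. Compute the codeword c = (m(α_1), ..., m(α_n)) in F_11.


c = [0, 8, 7, 3, 2]

Message polynomial: m(x) = 6 + 2·x (mod 11).
For each evaluation point α_i, compute m(α_i) mod 11:
  α_1 = 8: Horner steps 2 → 0, so m(8) = 0.
  α_2 = 1: Horner steps 2 → 8, so m(1) = 8.
  α_3 = 6: Horner steps 2 → 7, so m(6) = 7.
  α_4 = 4: Horner steps 2 → 3, so m(4) = 3.
  α_5 = 9: Horner steps 2 → 2, so m(9) = 2.
Codeword c = [0, 8, 7, 3, 2] ∈ F_11^5.


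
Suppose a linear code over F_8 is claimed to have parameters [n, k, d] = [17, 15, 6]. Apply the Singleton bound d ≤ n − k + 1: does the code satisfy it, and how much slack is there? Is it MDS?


Singleton RHS = n − k + 1 = 3, slack = -3, bound violated (no such code; not MDS).

Singleton bound: d ≤ n − k + 1.
Here n = 17, k = 15, so n − k + 1 = 3.
Given d = 6, check d ≤ 3: NO.
Slack = (n − k + 1) − d = -3.
The slack is negative: d = 6 exceeds n − k + 1 = 3 by 3, so the Singleton bound is violated and no linear [17, 15, 6]_8 code can exist. In particular it is not MDS (MDS requires d = n − k + 1 exactly).
Description: the claimed parameters are [17, 15, 6]_8; such a code would be impossible (violates the Singleton bound).


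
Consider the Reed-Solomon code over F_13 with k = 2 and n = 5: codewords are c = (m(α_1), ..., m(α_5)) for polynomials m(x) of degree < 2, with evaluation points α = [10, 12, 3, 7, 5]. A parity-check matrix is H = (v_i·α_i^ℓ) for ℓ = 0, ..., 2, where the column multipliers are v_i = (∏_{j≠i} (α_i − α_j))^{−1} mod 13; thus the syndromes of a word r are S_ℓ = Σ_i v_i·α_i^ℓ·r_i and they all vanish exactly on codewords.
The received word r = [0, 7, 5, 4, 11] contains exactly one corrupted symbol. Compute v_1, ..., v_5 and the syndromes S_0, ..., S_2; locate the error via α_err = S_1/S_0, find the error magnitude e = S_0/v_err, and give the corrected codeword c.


S = (11, 2, 11), error at position 2, error magnitude e = 1, c = [0, 6, 5, 4, 11].

Step 1: column multipliers v_i = (∏_{j≠i}(α_i − α_j))^{−1} mod 13.
  i = 1 (α = 10): (10−12)(10−3)(10−7)(10−5) = (−2)·7·3·5 = −210 ≡ 11, so v_1 = 11^{−1} = 6 (mod 13).
  i = 2 (α = 12): (12−10)(12−3)(12−7)(12−5) = 2·9·5·7 = 630 ≡ 6, so v_2 = 6^{−1} = 11 (mod 13).
  i = 3 (α = 3): (3−10)(3−12)(3−7)(3−5) = (−7)·(−9)·(−4)·(−2) = 504 ≡ 10, so v_3 = 10^{−1} = 4 (mod 13).
  i = 4 (α = 7): (7−10)(7−12)(7−3)(7−5) = (−3)·(−5)·4·2 = 120 ≡ 3, so v_4 = 3^{−1} = 9 (mod 13).
  i = 5 (α = 5): (5−10)(5−12)(5−3)(5−7) = (−5)·(−7)·2·(−2) = −140 ≡ 3, so v_5 = 3^{−1} = 9 (mod 13).
  v = [6, 11, 4, 9, 9].
Step 2: syndromes of r = [0, 7, 5, 4, 11] (all sums mod 13).
  S_0 = Σ v_i r_i = 6·0 + 11·7 + 4·5 + 9·4 + 9·11 = 232 ≡ 11.
  S_1 = Σ v_i α_i r_i = 6·10·0 + 11·12·7 + 4·3·5 + 9·7·4 + 9·5·11 = 1731 ≡ 2.
  α_i^2 mod 13 = [9, 1, 9, 10, 12].
  S_2 = Σ v_i α_i^2 r_i = 6·9·0 + 11·1·7 + 4·9·5 + 9·10·4 + 9·12·11 = 1805 ≡ 11.
  S = (11, 2, 11) ≠ 0, so r is not a codeword (an error is present).
Step 3: locate the error. For a single error e at position i, S_ℓ = v_i·e·α_i^ℓ, so α_err = S_1/S_0.
  S_0^{−1} = 11^{−1} = 6 (mod 13), so α_err = 2·6 = 12 ≡ 12 = α_2. Error position i = 2.
  Consistency check: S_2/S_1 = 11·7 = 77 ≡ 12 = α_err ✓ (single-error assumption holds).
Step 4: error magnitude e = S_0/v_2 = S_0·∏_{j≠2}(α_2 − α_j) = 11·6 = 66 ≡ 1 (mod 13).
Step 5: correct position 2: c_2 = r_2 − e = 7 − 1 ≡ 6 (mod 13). Hence c = [0, 6, 5, 4, 11].
  Check: interpolating c through the α_i gives m(x) = 9 + 3·x (degree < 2) with m(α_i) = c_i for every i, so c is indeed a codeword.


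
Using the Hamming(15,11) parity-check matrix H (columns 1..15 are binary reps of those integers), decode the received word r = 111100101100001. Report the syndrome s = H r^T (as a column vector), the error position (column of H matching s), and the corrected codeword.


s = (1, 1, 1, 1)^T, error position = 15, corrected codeword c = 111100101100000

Compute s = H r^T mod 2 one row at a time:
  s_1 = 0 + 1 + 1 + 0 + 0 + 0 + 0 + 1 = 3 ≡ 1 (mod 2).
  s_2 = 1 + 0 + 0 + 1 + 0 + 0 + 0 + 1 = 3 ≡ 1 (mod 2).
  s_3 = 1 + 1 + 0 + 1 + 1 + 0 + 0 + 1 = 5 ≡ 1 (mod 2).
  s_4 = 1 + 1 + 0 + 1 + 1 + 0 + 0 + 1 = 5 ≡ 1 (mod 2).
s = (1, 1, 1, 1)^T — this equals column 15 of H (binary 1111), so error is at position 15.
Correct: flip bit 15 of r = 111100101100001 to get c = 111100101100000.


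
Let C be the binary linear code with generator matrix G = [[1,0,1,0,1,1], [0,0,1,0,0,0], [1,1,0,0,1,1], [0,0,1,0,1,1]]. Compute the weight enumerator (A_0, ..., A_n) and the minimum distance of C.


Weight distribution: A_0 = 1, A_1 = 3, A_2 = 4, A_3 = 4, A_4 = 3, A_5 = 1. Minimum distance d = 1.

Enumerate all 2^4 = 16 messages m ∈ F_2^4.
For each, compute codeword c = mG in F_2^6, then tally its weight.
  m = 0000 → c = 000000, weight = 0.
  m = 1000 → c = 101011, weight = 4.
  m = 0100 → c = 001000, weight = 1.
  m = 1100 → c = 100011, weight = 3.
  m = 0010 → c = 110011, weight = 4.
  m = 1010 → c = 011000, weight = 2.
  m = 0110 → c = 111011, weight = 5.
  m = 1110 → c = 010000, weight = 1.
  m = 0001 → c = 001011, weight = 3.
  m = 1001 → c = 100000, weight = 1.
  m = 0101 → c = 000011, weight = 2.
  m = 1101 → c = 101000, weight = 2.
  m = 0011 → c = 111000, weight = 3.
  m = 1011 → c = 010011, weight = 3.
  m = 0111 → c = 110000, weight = 2.
  m = 1111 → c = 011011, weight = 4.
Tally weights:
  weight 0: 1 codewords.
  weight 1: 3 codewords.
  weight 2: 4 codewords.
  weight 3: 4 codewords.
  weight 4: 3 codewords.
  weight 5: 1 codewords.
Minimum distance d = smallest w > 0 with A_w > 0 = 1.
Sanity: Σ A_w = 16 = 2^4 = 16 ✓.


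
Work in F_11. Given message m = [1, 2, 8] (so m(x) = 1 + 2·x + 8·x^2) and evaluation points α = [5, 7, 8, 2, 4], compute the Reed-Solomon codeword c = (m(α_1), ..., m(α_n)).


c = [2, 0, 1, 4, 5]

Message polynomial: m(x) = 1 + 2·x + 8·x^2 (mod 11).
For each evaluation point α_i, compute m(α_i) mod 11:
  α_1 = 5: Horner steps 8 → 9 → 2, so m(5) = 2.
  α_2 = 7: Horner steps 8 → 3 → 0, so m(7) = 0.
  α_3 = 8: Horner steps 8 → 0 → 1, so m(8) = 1.
  α_4 = 2: Horner steps 8 → 7 → 4, so m(2) = 4.
  α_5 = 4: Horner steps 8 → 1 → 5, so m(4) = 5.
Codeword c = [2, 0, 1, 4, 5] ∈ F_11^5.


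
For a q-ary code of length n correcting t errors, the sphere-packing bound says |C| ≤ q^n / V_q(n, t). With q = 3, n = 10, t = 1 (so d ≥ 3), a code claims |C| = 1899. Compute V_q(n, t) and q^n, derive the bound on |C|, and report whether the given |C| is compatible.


V_q(n, t) = 21, q^n = 59049, Hamming bound = 2811, |C| = 1899 ≤ bound (satisfied).

Step 1: Compute V_q(n, t) = Σ_{j=0}^1 C(n, j) (q−1)^j.
  j = 0: C(10,0)·(2)^0 = 1·1 = 1.
  j = 1: C(10,1)·(2)^1 = 10·2 = 20.
  V_q(n, t) = 1 + 20 = 21.
Step 2: q^n = 3^10 = 59049.
Step 3: Hamming bound ⌊q^n / V_q(n,t)⌋ = ⌊59049/21⌋ = 2811.
Step 4: Compare |C| = 1899 to 2811: satisfied.
The claimed |C| lies below the Hamming bound.


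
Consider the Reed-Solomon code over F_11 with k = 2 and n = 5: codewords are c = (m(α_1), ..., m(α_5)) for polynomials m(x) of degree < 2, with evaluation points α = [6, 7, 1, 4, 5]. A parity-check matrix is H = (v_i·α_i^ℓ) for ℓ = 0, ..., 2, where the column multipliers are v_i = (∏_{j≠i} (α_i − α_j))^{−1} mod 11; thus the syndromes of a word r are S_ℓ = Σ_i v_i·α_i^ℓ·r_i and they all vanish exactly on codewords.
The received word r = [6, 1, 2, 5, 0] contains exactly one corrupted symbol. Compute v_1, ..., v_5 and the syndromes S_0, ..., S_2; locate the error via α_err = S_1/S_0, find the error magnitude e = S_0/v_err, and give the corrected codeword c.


S = (6, 6, 6), error at position 3, error magnitude e = 4, c = [6, 1, 9, 5, 0].

Step 1: column multipliers v_i = (∏_{j≠i}(α_i − α_j))^{−1} mod 11.
  i = 1 (α = 6): (6−7)(6−1)(6−4)(6−5) = (−1)·5·2·1 = −10 ≡ 1, so v_1 = 1^{−1} = 1 (mod 11).
  i = 2 (α = 7): (7−6)(7−1)(7−4)(7−5) = 1·6·3·2 = 36 ≡ 3, so v_2 = 3^{−1} = 4 (mod 11).
  i = 3 (α = 1): (1−6)(1−7)(1−4)(1−5) = (−5)·(−6)·(−3)·(−4) = 360 ≡ 8, so v_3 = 8^{−1} = 7 (mod 11).
  i = 4 (α = 4): (4−6)(4−7)(4−1)(4−5) = (−2)·(−3)·3·(−1) = −18 ≡ 4, so v_4 = 4^{−1} = 3 (mod 11).
  i = 5 (α = 5): (5−6)(5−7)(5−1)(5−4) = (−1)·(−2)·4·1 = 8 ≡ 8, so v_5 = 8^{−1} = 7 (mod 11).
  v = [1, 4, 7, 3, 7].
Step 2: syndromes of r = [6, 1, 2, 5, 0] (all sums mod 11).
  S_0 = Σ v_i r_i = 1·6 + 4·1 + 7·2 + 3·5 + 7·0 = 39 ≡ 6.
  S_1 = Σ v_i α_i r_i = 1·6·6 + 4·7·1 + 7·1·2 + 3·4·5 + 7·5·0 = 138 ≡ 6.
  α_i^2 mod 11 = [3, 5, 1, 5, 3].
  S_2 = Σ v_i α_i^2 r_i = 1·3·6 + 4·5·1 + 7·1·2 + 3·5·5 + 7·3·0 = 127 ≡ 6.
  S = (6, 6, 6) ≠ 0, so r is not a codeword (an error is present).
Step 3: locate the error. For a single error e at position i, S_ℓ = v_i·e·α_i^ℓ, so α_err = S_1/S_0.
  S_0^{−1} = 6^{−1} = 2 (mod 11), so α_err = 6·2 = 12 ≡ 1 = α_3. Error position i = 3.
  Consistency check: S_2/S_1 = 6·2 = 12 ≡ 1 = α_err ✓ (single-error assumption holds).
Step 4: error magnitude e = S_0/v_3 = S_0·∏_{j≠3}(α_3 − α_j) = 6·8 = 48 ≡ 4 (mod 11).
Step 5: correct position 3: c_3 = r_3 − e = 2 − 4 ≡ 9 (mod 11). Hence c = [6, 1, 9, 5, 0].
  Check: interpolating c through the α_i gives m(x) = 3 + 6·x (degree < 2) with m(α_i) = c_i for every i, so c is indeed a codeword.


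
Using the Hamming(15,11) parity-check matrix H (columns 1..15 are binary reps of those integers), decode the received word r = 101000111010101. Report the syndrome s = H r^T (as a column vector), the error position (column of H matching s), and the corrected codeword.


s = (1, 1, 0, 1)^T, error position = 13, corrected codeword c = 101000111010001

Compute s = H r^T mod 2 one row at a time:
  s_1 = 1 + 1 + 0 + 1 + 0 + 1 + 0 + 1 = 5 ≡ 1 (mod 2).
  s_2 = 0 + 0 + 0 + 1 + 0 + 1 + 0 + 1 = 3 ≡ 1 (mod 2).
  s_3 = 0 + 1 + 0 + 1 + 0 + 1 + 0 + 1 = 4 ≡ 0 (mod 2).
  s_4 = 1 + 1 + 0 + 1 + 1 + 1 + 1 + 1 = 7 ≡ 1 (mod 2).
s = (1, 1, 0, 1)^T — this equals column 13 of H (binary 1101), so error is at position 13.
Correct: flip bit 13 of r = 101000111010101 to get c = 101000111010001.


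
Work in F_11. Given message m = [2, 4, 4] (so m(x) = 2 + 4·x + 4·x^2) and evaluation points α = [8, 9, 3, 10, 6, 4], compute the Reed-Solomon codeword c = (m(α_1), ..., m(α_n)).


c = [4, 10, 6, 2, 5, 5]

Message polynomial: m(x) = 2 + 4·x + 4·x^2 (mod 11).
For each evaluation point α_i, compute m(α_i) mod 11:
  α_1 = 8: Horner steps 4 → 3 → 4, so m(8) = 4.
  α_2 = 9: Horner steps 4 → 7 → 10, so m(9) = 10.
  α_3 = 3: Horner steps 4 → 5 → 6, so m(3) = 6.
  α_4 = 10: Horner steps 4 → 0 → 2, so m(10) = 2.
  α_5 = 6: Horner steps 4 → 6 → 5, so m(6) = 5.
  α_6 = 4: Horner steps 4 → 9 → 5, so m(4) = 5.
Codeword c = [4, 10, 6, 2, 5, 5] ∈ F_11^6.


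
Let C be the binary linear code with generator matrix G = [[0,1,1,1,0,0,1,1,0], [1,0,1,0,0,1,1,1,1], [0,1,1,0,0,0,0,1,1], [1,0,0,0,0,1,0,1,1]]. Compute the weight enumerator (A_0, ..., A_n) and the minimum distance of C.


Weight distribution: A_0 = 1, A_2 = 1, A_3 = 3, A_4 = 5, A_5 = 4, A_6 = 1, A_7 = 1. Minimum distance d = 2.

Enumerate all 2^4 = 16 messages m ∈ F_2^4.
For each, compute codeword c = mG in F_2^9, then tally its weight.
  m = 0000 → c = 000000000, weight = 0.
  m = 1000 → c = 011100110, weight = 5.
  m = 0100 → c = 101001111, weight = 6.
  m = 1100 → c = 110101001, weight = 5.
  m = 0010 → c = 011000011, weight = 4.
  m = 1010 → c = 000100101, weight = 3.
  m = 0110 → c = 110001100, weight = 4.
  m = 1110 → c = 101101010, weight = 5.
  m = 0001 → c = 100001011, weight = 4.
  m = 1001 → c = 111101101, weight = 7.
  m = 0101 → c = 001000100, weight = 2.
  m = 1101 → c = 010100010, weight = 3.
  m = 0011 → c = 111001000, weight = 4.
  m = 1011 → c = 100101110, weight = 5.
  m = 0111 → c = 010000111, weight = 4.
  m = 1111 → c = 001100001, weight = 3.
Tally weights:
  weight 0: 1 codewords.
  weight 2: 1 codewords.
  weight 3: 3 codewords.
  weight 4: 5 codewords.
  weight 5: 4 codewords.
  weight 6: 1 codewords.
  weight 7: 1 codewords.
Minimum distance d = smallest w > 0 with A_w > 0 = 2.
Sanity: Σ A_w = 16 = 2^4 = 16 ✓.


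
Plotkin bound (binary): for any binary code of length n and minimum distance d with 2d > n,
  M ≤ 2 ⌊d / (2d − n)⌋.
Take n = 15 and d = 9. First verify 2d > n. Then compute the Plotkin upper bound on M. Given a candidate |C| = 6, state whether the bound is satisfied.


Plotkin bound M ≤ 6; given |C| = 6 ≤ bound (satisfied).

Check applicability: 2d = 18, n = 15.
2d − n = 3 > 0, so Plotkin applies.
Compute d/(2d−n) = 9/3 ≈ 3.0000.
⌊d/(2d−n)⌋ = 3.
Plotkin bound: M ≤ 2·3 = 6.
Given |C| = 6, check: satisfied.
This |C| is at the Plotkin bound.


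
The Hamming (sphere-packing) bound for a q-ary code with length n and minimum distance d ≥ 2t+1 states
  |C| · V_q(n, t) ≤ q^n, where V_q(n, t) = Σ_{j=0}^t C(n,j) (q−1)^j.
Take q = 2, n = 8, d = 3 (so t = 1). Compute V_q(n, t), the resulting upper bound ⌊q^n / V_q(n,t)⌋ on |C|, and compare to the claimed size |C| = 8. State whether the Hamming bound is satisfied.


V_q(n, t) = 9, q^n = 256, Hamming bound = 28, |C| = 8 ≤ bound (satisfied).

Step 1: Compute V_q(n, t) = Σ_{j=0}^1 C(n, j) (q−1)^j.
  j = 0: C(8,0)·(1)^0 = 1·1 = 1.
  j = 1: C(8,1)·(1)^1 = 8·1 = 8.
  V_q(n, t) = 1 + 8 = 9.
Step 2: q^n = 2^8 = 256.
Step 3: Hamming bound ⌊q^n / V_q(n,t)⌋ = ⌊256/9⌋ = 28.
Step 4: Compare |C| = 8 to 28: satisfied.
The claimed |C| lies below the Hamming bound.


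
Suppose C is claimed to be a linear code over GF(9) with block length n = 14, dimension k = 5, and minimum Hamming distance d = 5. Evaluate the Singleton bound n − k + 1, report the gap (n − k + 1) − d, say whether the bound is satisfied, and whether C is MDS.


Singleton RHS = n − k + 1 = 10, slack = 5, bound satisfied, not MDS.

Singleton bound: d ≤ n − k + 1.
Here n = 14, k = 5, so n − k + 1 = 10.
Given d = 5, check d ≤ 10: YES.
Slack = (n − k + 1) − d = 5.
The code is NOT MDS (slack = 5 > 0).
Description: the claimed parameters are [14, 5, 5]_9; such a code would be non-MDS.


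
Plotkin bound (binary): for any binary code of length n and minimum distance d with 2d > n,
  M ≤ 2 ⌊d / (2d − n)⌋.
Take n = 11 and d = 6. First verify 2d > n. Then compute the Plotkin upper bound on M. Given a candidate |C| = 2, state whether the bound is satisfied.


Plotkin bound M ≤ 12; given |C| = 2 ≤ bound (satisfied).

Check applicability: 2d = 12, n = 11.
2d − n = 1 > 0, so Plotkin applies.
Compute d/(2d−n) = 6/1 ≈ 6.0000.
⌊d/(2d−n)⌋ = 6.
Plotkin bound: M ≤ 2·6 = 12.
Given |C| = 2, check: satisfied.
This |C| is below the Plotkin bound.


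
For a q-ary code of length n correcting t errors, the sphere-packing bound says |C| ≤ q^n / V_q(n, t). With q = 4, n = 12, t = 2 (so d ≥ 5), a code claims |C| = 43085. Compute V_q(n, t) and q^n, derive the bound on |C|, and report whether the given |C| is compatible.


V_q(n, t) = 631, q^n = 16777216, Hamming bound = 26588, |C| = 43085 > bound (violated).

Step 1: Compute V_q(n, t) = Σ_{j=0}^2 C(n, j) (q−1)^j.
  j = 0: C(12,0)·(3)^0 = 1·1 = 1.
  j = 1: C(12,1)·(3)^1 = 12·3 = 36.
  j = 2: C(12,2)·(3)^2 = 66·9 = 594.
  V_q(n, t) = 1 + 36 + 594 = 631.
Step 2: q^n = 4^12 = 16777216.
Step 3: Hamming bound ⌊q^n / V_q(n,t)⌋ = ⌊16777216/631⌋ = 26588.
Step 4: Compare |C| = 43085 to 26588: violated.
The claimed |C| lies above the Hamming bound, so no 4-ary code of length 12 with d ≥ 5 can have 43085 codewords.


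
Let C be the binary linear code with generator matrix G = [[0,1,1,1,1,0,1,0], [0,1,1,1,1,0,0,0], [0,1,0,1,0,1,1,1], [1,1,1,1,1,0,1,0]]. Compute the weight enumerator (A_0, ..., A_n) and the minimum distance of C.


Weight distribution: A_0 = 1, A_1 = 2, A_2 = 1, A_4 = 3, A_5 = 6, A_6 = 3. Minimum distance d = 1.

Enumerate all 2^4 = 16 messages m ∈ F_2^4.
For each, compute codeword c = mG in F_2^8, then tally its weight.
  m = 0000 → c = 00000000, weight = 0.
  m = 1000 → c = 01111010, weight = 5.
  m = 0100 → c = 01111000, weight = 4.
  m = 1100 → c = 00000010, weight = 1.
  m = 0010 → c = 01010111, weight = 5.
  m = 1010 → c = 00101101, weight = 4.
  m = 0110 → c = 00101111, weight = 5.
  m = 1110 → c = 01010101, weight = 4.
  m = 0001 → c = 11111010, weight = 6.
  m = 1001 → c = 10000000, weight = 1.
  m = 0101 → c = 10000010, weight = 2.
  m = 1101 → c = 11111000, weight = 5.
  m = 0011 → c = 10101101, weight = 5.
  m = 1011 → c = 11010111, weight = 6.
  m = 0111 → c = 11010101, weight = 5.
  m = 1111 → c = 10101111, weight = 6.
Tally weights:
  weight 0: 1 codewords.
  weight 1: 2 codewords.
  weight 2: 1 codewords.
  weight 4: 3 codewords.
  weight 5: 6 codewords.
  weight 6: 3 codewords.
Minimum distance d = smallest w > 0 with A_w > 0 = 1.
Sanity: Σ A_w = 16 = 2^4 = 16 ✓.
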